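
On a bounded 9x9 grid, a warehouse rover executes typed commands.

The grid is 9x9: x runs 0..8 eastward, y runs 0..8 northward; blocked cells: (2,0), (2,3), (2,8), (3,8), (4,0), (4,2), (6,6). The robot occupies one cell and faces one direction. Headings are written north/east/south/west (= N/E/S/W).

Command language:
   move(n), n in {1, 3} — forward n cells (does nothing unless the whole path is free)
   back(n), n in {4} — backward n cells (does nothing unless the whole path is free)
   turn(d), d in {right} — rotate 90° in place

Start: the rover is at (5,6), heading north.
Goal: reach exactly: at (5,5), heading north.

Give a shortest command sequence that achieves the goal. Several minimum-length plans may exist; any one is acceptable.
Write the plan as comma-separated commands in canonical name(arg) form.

back(4), move(3)

t0: at (5,6), heading north
step 1 (back(4)): at (5,2), heading north
step 2 (move(3)): at (5,5), heading north
no 1-step plan works, so 2 is optimal.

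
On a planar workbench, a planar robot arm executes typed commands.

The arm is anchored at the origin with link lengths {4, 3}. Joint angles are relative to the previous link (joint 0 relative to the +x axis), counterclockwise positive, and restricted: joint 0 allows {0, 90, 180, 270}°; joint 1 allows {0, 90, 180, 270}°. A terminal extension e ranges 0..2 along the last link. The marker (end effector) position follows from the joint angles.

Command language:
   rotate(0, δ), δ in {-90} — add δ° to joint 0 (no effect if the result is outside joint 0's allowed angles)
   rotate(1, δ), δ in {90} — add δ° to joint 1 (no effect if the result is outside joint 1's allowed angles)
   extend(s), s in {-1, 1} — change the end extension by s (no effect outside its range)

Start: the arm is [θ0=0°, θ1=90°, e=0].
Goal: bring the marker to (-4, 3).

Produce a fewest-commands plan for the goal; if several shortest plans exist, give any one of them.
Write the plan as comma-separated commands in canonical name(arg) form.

initial: [θ0=0°, θ1=90°, e=0]
t=1 rotate(0, -90) ⇒ [θ0=270°, θ1=90°, e=0]
t=2 rotate(0, -90) ⇒ [θ0=180°, θ1=90°, e=0]
t=3 rotate(1, 90) ⇒ [θ0=180°, θ1=180°, e=0]
t=4 rotate(1, 90) ⇒ [θ0=180°, θ1=270°, e=0]
minimal: 4 command(s), checked below 4.

rotate(0, -90), rotate(0, -90), rotate(1, 90), rotate(1, 90)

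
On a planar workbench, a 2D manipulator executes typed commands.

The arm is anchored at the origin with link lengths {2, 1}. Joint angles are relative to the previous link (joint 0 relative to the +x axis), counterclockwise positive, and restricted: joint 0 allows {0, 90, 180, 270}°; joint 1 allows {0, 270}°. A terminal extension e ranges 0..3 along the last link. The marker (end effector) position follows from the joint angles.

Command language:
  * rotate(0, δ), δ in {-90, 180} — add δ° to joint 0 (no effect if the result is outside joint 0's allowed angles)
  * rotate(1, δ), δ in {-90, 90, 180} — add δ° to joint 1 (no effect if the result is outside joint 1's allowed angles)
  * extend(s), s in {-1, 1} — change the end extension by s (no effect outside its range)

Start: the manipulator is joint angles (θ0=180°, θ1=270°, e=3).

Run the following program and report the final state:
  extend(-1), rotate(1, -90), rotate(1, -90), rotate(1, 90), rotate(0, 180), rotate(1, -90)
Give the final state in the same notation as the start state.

joint angles (θ0=0°, θ1=270°, e=2)

begin: joint angles (θ0=180°, θ1=270°, e=3)
1. extend(-1) → joint angles (θ0=180°, θ1=270°, e=2)
2. rotate(1, -90) → joint angles (θ0=180°, θ1=270°, e=2)
3. rotate(1, -90) → joint angles (θ0=180°, θ1=270°, e=2)
4. rotate(1, 90) → joint angles (θ0=180°, θ1=0°, e=2)
5. rotate(0, 180) → joint angles (θ0=0°, θ1=0°, e=2)
6. rotate(1, -90) → joint angles (θ0=0°, θ1=270°, e=2)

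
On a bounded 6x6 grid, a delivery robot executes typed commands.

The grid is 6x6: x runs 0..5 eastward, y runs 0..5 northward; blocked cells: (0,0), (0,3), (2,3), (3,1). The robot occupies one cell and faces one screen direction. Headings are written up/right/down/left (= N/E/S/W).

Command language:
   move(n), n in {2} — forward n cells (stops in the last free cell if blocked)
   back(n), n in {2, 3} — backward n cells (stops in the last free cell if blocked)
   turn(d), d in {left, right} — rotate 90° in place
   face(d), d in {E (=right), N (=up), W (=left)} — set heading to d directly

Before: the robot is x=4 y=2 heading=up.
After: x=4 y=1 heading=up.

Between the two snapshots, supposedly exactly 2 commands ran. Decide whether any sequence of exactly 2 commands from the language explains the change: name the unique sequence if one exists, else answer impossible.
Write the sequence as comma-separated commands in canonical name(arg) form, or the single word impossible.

move(2), back(3)

key: still facing N at the end — nothing in the sequence rotates
t0: x=4 y=2 heading=up
step 1 (move(2)): x=4 y=4 heading=up
step 2 (back(3)): x=4 y=1 heading=up
uniquely the one of 64 2-step routes that fits.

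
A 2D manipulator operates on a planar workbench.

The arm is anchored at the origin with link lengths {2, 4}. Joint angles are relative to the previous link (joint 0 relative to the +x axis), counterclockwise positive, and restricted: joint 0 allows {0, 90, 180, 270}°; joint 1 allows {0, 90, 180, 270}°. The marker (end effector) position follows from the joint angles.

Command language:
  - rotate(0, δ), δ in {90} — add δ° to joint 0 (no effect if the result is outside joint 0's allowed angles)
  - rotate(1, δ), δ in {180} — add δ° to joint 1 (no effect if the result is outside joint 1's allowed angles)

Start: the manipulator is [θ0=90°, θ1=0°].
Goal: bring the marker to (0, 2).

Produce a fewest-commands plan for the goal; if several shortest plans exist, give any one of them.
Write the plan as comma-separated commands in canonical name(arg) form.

rotate(0, 90), rotate(0, 90), rotate(1, 180)

start: [θ0=90°, θ1=0°]
[1] after rotate(0, 90): [θ0=180°, θ1=0°]
[2] after rotate(0, 90): [θ0=270°, θ1=0°]
[3] after rotate(1, 180): [θ0=270°, θ1=180°]
shorter routes all fall short; 3 is best.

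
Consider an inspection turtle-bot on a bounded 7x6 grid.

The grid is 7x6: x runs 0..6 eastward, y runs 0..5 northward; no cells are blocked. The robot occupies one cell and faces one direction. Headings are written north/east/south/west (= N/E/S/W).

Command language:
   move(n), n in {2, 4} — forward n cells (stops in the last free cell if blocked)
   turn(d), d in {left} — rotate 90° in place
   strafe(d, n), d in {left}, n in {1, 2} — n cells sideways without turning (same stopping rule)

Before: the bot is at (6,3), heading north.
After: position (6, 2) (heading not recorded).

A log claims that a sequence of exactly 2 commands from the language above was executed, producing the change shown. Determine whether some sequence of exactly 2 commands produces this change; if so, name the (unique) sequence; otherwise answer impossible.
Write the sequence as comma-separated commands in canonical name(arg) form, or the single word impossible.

key: running strafe(left, 1) before turn(left) would end elsewhere — order is forced
start: at (6,3), heading north
1. turn(left) → at (6,3), heading west
2. strafe(left, 1) → at (6,2), heading west
no other 2-command option fits: unique.

turn(left), strafe(left, 1)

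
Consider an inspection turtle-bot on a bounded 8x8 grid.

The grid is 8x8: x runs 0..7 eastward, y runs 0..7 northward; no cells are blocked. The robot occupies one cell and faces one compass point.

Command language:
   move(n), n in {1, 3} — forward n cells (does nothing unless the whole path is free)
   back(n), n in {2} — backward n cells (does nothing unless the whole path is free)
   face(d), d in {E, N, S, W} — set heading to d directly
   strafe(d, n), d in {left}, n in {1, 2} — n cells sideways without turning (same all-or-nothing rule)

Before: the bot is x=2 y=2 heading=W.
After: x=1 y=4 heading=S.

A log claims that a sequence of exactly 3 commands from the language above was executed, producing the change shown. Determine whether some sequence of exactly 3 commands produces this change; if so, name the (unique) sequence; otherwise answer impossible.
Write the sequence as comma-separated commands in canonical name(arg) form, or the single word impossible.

move(1), face(S), back(2)

key: running back(2) before move(1) would end elsewhere — order is forced
t0: x=2 y=2 heading=W
t=1 move(1) ⇒ x=1 y=2 heading=W
t=2 face(S) ⇒ x=1 y=2 heading=S
t=3 back(2) ⇒ x=1 y=4 heading=S
no other 3-command option fits: unique.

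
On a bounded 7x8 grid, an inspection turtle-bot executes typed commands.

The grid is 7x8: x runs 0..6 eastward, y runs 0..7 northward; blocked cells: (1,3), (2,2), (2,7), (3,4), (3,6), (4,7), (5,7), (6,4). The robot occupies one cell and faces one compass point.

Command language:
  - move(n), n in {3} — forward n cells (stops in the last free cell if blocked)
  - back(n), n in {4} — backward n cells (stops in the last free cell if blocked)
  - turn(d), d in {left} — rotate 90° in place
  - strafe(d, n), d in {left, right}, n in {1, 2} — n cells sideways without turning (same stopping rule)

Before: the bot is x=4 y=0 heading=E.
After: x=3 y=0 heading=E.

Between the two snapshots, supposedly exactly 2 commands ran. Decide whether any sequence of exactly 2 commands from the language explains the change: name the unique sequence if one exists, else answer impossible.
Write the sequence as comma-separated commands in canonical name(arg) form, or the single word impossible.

key: still facing E at the end — nothing in the sequence rotates
initial: x=4 y=0 heading=E
[1] after back(4): x=0 y=0 heading=E
[2] after move(3): x=3 y=0 heading=E
no other 2-command option fits: unique.

back(4), move(3)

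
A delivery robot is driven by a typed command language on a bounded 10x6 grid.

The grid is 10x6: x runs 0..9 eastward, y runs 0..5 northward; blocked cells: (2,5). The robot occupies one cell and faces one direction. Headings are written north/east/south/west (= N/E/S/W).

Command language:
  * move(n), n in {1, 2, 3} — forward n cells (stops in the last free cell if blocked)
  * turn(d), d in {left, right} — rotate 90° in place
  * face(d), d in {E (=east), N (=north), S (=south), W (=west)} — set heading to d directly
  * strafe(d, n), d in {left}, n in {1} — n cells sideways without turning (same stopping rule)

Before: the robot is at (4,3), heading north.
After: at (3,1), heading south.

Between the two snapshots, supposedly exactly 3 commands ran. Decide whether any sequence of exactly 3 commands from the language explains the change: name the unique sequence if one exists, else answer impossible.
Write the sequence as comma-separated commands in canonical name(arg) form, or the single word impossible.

key: running move(2) before strafe(left, 1) would end elsewhere — order is forced
start: at (4,3), heading north
[1] after strafe(left, 1): at (3,3), heading north
[2] after face(S): at (3,3), heading south
[3] after move(2): at (3,1), heading south
uniquely the one of 1000 3-step routes that fits.

strafe(left, 1), face(S), move(2)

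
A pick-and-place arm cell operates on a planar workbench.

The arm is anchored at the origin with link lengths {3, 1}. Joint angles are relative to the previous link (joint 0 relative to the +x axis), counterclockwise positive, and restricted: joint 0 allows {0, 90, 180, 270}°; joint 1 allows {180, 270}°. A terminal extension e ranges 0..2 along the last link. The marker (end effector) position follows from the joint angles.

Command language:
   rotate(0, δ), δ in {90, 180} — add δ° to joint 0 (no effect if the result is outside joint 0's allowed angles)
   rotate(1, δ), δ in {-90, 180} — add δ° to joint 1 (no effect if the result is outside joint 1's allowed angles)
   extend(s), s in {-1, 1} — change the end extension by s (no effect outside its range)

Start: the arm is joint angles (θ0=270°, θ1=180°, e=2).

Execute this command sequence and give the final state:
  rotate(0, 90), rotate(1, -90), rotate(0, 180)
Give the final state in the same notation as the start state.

joint angles (θ0=180°, θ1=180°, e=2)

from: joint angles (θ0=270°, θ1=180°, e=2)
1. rotate(0, 90) → joint angles (θ0=0°, θ1=180°, e=2)
2. rotate(1, -90) → joint angles (θ0=0°, θ1=180°, e=2)
3. rotate(0, 180) → joint angles (θ0=180°, θ1=180°, e=2)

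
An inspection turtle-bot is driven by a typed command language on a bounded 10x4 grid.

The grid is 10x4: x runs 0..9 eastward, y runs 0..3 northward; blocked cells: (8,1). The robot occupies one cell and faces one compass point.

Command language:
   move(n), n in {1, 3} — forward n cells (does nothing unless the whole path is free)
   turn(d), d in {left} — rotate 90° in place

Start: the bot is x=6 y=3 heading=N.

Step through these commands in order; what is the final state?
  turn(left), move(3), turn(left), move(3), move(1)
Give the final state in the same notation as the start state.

initial: x=6 y=3 heading=N
1. turn(left) → x=6 y=3 heading=W
2. move(3) → x=3 y=3 heading=W
3. turn(left) → x=3 y=3 heading=S
4. move(3) → x=3 y=0 heading=S
5. move(1) → x=3 y=0 heading=S

x=3 y=0 heading=S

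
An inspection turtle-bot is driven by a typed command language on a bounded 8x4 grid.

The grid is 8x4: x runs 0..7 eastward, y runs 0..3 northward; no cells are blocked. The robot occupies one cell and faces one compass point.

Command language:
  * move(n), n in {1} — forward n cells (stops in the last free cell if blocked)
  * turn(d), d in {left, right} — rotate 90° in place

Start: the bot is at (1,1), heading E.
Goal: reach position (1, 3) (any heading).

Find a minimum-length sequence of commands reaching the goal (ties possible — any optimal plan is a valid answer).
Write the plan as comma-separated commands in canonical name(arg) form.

turn(left), move(1), move(1)

from: at (1,1), heading E
[1] after turn(left): at (1,1), heading N
[2] after move(1): at (1,2), heading N
[3] after move(1): at (1,3), heading N
minimal: 3 command(s), checked below 3.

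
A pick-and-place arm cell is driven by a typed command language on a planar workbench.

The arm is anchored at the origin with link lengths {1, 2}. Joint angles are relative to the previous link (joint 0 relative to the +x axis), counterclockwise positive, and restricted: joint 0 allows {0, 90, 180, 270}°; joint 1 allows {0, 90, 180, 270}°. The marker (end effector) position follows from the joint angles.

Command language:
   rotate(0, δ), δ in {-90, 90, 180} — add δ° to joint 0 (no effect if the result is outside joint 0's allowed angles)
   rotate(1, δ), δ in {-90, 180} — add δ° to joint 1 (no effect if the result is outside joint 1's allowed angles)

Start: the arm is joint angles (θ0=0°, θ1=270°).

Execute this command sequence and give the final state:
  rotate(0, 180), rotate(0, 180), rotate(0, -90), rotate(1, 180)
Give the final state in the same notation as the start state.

joint angles (θ0=270°, θ1=90°)

start: joint angles (θ0=0°, θ1=270°)
[1] after rotate(0, 180): joint angles (θ0=180°, θ1=270°)
[2] after rotate(0, 180): joint angles (θ0=0°, θ1=270°)
[3] after rotate(0, -90): joint angles (θ0=270°, θ1=270°)
[4] after rotate(1, 180): joint angles (θ0=270°, θ1=90°)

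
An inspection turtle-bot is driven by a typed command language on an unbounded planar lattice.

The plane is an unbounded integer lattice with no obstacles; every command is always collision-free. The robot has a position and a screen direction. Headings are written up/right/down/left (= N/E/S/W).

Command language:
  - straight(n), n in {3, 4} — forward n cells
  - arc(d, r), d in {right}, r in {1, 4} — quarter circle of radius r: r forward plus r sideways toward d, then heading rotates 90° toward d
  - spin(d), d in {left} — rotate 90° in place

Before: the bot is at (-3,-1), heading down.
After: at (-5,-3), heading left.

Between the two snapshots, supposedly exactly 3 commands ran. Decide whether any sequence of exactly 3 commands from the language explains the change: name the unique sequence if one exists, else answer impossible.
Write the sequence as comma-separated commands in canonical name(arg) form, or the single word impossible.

arc(right, 1), spin(left), arc(right, 1)

key: position moved to (-5,-3) AND the heading swung to W — translation plus rotation needed
from: at (-3,-1), heading down
step 1 (arc(right, 1)): at (-4,-2), heading left
step 2 (spin(left)): at (-4,-2), heading down
step 3 (arc(right, 1)): at (-5,-3), heading left
no other 3-command option fits: unique.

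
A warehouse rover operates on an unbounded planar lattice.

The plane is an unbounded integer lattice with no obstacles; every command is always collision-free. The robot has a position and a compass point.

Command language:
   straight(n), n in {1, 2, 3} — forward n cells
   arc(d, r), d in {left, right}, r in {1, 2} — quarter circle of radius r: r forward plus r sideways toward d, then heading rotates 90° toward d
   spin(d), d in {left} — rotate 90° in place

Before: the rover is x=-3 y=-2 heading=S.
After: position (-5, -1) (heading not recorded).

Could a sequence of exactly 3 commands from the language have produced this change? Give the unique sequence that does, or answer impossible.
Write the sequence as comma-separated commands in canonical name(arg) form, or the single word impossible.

key: running straight(1) before arc(right, 1) would end elsewhere — order is forced
initial: x=-3 y=-2 heading=S
1. arc(right, 1) → x=-4 y=-3 heading=W
2. arc(right, 1) → x=-5 y=-2 heading=N
3. straight(1) → x=-5 y=-1 heading=N
uniquely the one of 512 3-step routes that fits.

arc(right, 1), arc(right, 1), straight(1)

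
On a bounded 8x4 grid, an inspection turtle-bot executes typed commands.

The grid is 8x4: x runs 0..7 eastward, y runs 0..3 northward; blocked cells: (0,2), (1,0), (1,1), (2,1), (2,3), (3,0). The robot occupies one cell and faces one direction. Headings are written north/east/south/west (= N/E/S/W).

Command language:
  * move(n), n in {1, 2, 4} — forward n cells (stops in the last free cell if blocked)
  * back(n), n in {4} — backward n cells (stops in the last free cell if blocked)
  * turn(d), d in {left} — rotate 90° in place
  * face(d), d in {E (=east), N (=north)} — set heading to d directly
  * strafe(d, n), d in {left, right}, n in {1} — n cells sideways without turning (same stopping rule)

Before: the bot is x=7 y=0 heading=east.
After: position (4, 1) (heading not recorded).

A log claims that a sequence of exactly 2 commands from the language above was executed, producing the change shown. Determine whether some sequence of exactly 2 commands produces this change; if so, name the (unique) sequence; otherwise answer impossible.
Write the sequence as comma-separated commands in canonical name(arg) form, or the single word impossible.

key: running strafe(left, 1) before back(4) would end elsewhere — order is forced
initial: x=7 y=0 heading=east
step 1 (back(4)): x=4 y=0 heading=east
step 2 (strafe(left, 1)): x=4 y=1 heading=east
all 81 alternatives checked — unique.

back(4), strafe(left, 1)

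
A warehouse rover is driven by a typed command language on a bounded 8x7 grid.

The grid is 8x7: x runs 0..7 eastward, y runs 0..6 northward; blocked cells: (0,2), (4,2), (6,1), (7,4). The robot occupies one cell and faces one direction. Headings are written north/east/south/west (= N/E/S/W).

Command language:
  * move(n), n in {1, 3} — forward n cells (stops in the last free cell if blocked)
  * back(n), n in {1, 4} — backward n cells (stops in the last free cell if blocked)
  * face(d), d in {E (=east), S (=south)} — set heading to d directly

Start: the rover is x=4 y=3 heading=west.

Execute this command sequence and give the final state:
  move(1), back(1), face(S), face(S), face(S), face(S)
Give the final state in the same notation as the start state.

start: x=4 y=3 heading=west
t=1 move(1) ⇒ x=3 y=3 heading=west
t=2 back(1) ⇒ x=4 y=3 heading=west
t=3 face(S) ⇒ x=4 y=3 heading=south
t=4 face(S) ⇒ x=4 y=3 heading=south
t=5 face(S) ⇒ x=4 y=3 heading=south
t=6 face(S) ⇒ x=4 y=3 heading=south

x=4 y=3 heading=south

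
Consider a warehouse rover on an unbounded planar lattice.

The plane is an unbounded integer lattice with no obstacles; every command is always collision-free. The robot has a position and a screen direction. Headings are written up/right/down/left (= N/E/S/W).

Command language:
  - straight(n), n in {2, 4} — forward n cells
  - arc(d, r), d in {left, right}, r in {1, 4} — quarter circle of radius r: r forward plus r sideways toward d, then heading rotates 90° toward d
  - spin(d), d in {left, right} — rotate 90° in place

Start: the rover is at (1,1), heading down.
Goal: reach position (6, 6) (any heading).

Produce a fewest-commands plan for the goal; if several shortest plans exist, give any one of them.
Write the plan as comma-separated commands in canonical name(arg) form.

arc(left, 1), arc(left, 4), straight(2)

from: at (1,1), heading down
t=1 arc(left, 1) ⇒ at (2,0), heading right
t=2 arc(left, 4) ⇒ at (6,4), heading up
t=3 straight(2) ⇒ at (6,6), heading up
minimal: 3 command(s), checked below 3.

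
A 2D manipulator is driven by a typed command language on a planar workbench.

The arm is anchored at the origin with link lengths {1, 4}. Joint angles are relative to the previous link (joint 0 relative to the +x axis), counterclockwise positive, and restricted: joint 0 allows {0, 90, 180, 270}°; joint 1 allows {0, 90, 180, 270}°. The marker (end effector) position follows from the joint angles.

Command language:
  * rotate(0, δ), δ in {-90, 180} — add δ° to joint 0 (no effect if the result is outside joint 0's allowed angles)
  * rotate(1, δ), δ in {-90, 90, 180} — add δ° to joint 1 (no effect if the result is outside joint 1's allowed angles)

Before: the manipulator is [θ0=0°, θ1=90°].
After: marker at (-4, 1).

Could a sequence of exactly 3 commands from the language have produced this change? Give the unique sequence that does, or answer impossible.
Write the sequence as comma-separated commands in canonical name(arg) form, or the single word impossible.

initial: [θ0=0°, θ1=90°]
[1] after rotate(0, -90): [θ0=270°, θ1=90°]
[2] after rotate(0, -90): [θ0=180°, θ1=90°]
[3] after rotate(0, -90): [θ0=90°, θ1=90°]
all 125 alternatives checked — unique.

rotate(0, -90), rotate(0, -90), rotate(0, -90)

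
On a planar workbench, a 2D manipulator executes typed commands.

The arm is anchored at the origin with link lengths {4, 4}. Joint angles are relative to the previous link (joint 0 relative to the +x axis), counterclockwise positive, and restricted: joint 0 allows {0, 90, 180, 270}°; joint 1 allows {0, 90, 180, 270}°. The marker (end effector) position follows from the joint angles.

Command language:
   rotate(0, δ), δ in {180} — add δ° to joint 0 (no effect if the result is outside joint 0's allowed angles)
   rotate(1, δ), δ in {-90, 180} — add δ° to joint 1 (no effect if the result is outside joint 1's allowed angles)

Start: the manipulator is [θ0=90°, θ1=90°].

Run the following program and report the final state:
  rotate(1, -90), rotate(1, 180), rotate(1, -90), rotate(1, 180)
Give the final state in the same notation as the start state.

[θ0=90°, θ1=270°]

begin: [θ0=90°, θ1=90°]
[1] after rotate(1, -90): [θ0=90°, θ1=0°]
[2] after rotate(1, 180): [θ0=90°, θ1=180°]
[3] after rotate(1, -90): [θ0=90°, θ1=90°]
[4] after rotate(1, 180): [θ0=90°, θ1=270°]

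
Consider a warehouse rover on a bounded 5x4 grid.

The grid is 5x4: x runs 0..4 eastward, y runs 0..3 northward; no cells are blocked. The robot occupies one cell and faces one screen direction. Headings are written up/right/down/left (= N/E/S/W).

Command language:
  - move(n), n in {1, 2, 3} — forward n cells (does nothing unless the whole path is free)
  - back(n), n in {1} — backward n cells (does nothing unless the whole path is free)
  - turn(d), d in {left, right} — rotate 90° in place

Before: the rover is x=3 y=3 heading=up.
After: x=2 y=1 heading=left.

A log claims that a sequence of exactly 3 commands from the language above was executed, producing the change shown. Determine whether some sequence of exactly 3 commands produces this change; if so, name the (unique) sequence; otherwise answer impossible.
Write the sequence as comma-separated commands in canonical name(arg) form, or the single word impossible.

checked all 3-command options: none fits.

impossible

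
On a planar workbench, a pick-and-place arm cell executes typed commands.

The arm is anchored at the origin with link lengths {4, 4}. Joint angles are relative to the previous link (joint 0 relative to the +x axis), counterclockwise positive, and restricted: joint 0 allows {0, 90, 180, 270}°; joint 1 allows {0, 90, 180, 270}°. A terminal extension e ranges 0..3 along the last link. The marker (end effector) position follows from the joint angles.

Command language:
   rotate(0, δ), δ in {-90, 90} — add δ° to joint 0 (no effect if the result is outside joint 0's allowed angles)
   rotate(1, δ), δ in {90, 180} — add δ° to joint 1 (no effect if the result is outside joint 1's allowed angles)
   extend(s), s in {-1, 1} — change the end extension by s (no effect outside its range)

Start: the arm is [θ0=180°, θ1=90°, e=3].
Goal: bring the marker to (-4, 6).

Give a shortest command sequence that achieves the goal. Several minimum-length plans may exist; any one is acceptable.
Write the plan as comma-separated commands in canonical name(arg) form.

extend(-1), rotate(1, 180)

from: [θ0=180°, θ1=90°, e=3]
[1] after extend(-1): [θ0=180°, θ1=90°, e=2]
[2] after rotate(1, 180): [θ0=180°, θ1=270°, e=2]
minimal: 2 command(s), checked below 2.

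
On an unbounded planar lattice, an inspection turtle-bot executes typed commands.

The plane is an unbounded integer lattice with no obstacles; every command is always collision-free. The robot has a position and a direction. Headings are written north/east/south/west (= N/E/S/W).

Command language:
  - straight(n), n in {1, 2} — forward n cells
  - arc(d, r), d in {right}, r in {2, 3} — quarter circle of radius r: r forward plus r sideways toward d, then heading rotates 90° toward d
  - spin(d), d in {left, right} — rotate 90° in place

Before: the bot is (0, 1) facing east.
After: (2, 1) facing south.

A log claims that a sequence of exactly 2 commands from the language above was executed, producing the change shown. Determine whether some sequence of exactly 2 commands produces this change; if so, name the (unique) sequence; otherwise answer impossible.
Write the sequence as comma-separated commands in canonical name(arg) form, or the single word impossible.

straight(2), spin(right)

key: cell and facing (now S) both changed — the 2 commands mix motion and turning
begin: (0, 1) facing east
[1] after straight(2): (2, 1) facing east
[2] after spin(right): (2, 1) facing south
uniquely the one of 36 2-step routes that fits.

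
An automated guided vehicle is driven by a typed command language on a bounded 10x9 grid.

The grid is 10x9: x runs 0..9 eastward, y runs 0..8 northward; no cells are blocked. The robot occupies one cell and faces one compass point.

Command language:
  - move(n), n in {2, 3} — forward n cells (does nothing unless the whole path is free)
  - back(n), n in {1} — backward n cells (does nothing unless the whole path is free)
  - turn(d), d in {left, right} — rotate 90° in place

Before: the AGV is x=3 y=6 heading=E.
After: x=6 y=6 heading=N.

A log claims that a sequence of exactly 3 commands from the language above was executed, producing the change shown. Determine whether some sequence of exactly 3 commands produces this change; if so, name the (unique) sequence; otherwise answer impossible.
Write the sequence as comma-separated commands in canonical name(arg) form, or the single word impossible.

key: position moved to (6,6) AND the heading swung to N — translation plus rotation needed
from: x=3 y=6 heading=E
1. move(3) → x=6 y=6 heading=E
2. turn(left) → x=6 y=6 heading=N
3. move(3) → x=6 y=6 heading=N
no rival 3-sequence matches.

move(3), turn(left), move(3)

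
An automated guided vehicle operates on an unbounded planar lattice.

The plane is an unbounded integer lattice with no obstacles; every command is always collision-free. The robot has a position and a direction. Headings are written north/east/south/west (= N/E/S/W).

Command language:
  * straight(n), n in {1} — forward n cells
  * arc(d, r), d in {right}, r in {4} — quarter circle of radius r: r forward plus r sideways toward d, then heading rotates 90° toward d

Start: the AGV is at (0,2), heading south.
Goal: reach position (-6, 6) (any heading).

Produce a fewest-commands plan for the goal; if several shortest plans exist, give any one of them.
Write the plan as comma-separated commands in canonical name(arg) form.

arc(right, 4), straight(1), straight(1), arc(right, 4), arc(right, 4)

start: at (0,2), heading south
step 1 (arc(right, 4)): at (-4,-2), heading west
step 2 (straight(1)): at (-5,-2), heading west
step 3 (straight(1)): at (-6,-2), heading west
step 4 (arc(right, 4)): at (-10,2), heading north
step 5 (arc(right, 4)): at (-6,6), heading east
no 4-step plan works, so 5 is optimal.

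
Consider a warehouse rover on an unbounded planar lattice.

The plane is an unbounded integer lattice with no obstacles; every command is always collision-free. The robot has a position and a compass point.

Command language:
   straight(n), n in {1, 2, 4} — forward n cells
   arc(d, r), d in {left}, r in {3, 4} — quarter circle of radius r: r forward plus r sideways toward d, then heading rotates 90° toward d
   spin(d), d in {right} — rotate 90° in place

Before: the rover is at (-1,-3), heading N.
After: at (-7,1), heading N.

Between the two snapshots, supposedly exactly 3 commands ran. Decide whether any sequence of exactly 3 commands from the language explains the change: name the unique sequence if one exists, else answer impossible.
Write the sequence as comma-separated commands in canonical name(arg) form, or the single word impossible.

arc(left, 4), straight(2), spin(right)

key: heading stays N — rotations cancel among the 3 commands
start: at (-1,-3), heading N
1. arc(left, 4) → at (-5,1), heading W
2. straight(2) → at (-7,1), heading W
3. spin(right) → at (-7,1), heading N
no rival 3-sequence matches.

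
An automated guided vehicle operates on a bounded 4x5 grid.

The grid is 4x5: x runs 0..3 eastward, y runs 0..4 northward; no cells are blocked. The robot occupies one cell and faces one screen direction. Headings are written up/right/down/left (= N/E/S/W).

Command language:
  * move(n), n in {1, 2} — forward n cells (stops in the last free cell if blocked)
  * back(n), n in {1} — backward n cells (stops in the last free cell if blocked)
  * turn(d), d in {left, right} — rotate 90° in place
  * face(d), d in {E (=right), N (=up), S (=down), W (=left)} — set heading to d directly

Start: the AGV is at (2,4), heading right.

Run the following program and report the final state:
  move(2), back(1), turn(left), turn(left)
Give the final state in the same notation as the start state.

at (2,4), heading left

begin: at (2,4), heading right
t=1 move(2) ⇒ at (3,4), heading right
t=2 back(1) ⇒ at (2,4), heading right
t=3 turn(left) ⇒ at (2,4), heading up
t=4 turn(left) ⇒ at (2,4), heading left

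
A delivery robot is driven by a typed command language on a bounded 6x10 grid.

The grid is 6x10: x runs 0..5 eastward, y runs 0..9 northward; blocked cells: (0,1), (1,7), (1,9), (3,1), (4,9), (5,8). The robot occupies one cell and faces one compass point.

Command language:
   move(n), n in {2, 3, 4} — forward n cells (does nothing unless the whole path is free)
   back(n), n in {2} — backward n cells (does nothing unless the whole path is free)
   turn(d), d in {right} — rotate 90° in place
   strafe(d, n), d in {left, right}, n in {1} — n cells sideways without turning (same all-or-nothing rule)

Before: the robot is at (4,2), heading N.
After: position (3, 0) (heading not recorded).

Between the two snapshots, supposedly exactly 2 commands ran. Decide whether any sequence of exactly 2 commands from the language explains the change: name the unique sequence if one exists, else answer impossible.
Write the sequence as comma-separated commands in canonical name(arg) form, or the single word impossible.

key: running strafe(left, 1) before back(2) would end elsewhere — order is forced
from: at (4,2), heading N
step 1 (back(2)): at (4,0), heading N
step 2 (strafe(left, 1)): at (3,0), heading N
no other 2-command option fits: unique.

back(2), strafe(left, 1)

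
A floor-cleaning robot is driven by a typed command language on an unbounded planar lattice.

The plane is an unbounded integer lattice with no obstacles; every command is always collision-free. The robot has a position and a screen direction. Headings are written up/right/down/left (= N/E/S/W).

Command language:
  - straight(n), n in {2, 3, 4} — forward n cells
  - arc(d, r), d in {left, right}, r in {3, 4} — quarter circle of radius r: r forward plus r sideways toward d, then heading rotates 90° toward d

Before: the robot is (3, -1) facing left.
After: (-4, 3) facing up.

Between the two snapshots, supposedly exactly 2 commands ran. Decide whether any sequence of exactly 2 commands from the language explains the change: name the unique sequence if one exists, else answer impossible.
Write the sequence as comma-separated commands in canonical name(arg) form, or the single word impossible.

key: position moved to (-4,3) AND the heading swung to N — translation plus rotation needed
start: (3, -1) facing left
step 1 (straight(3)): (0, -1) facing left
step 2 (arc(right, 4)): (-4, 3) facing up
all 49 alternatives checked — unique.

straight(3), arc(right, 4)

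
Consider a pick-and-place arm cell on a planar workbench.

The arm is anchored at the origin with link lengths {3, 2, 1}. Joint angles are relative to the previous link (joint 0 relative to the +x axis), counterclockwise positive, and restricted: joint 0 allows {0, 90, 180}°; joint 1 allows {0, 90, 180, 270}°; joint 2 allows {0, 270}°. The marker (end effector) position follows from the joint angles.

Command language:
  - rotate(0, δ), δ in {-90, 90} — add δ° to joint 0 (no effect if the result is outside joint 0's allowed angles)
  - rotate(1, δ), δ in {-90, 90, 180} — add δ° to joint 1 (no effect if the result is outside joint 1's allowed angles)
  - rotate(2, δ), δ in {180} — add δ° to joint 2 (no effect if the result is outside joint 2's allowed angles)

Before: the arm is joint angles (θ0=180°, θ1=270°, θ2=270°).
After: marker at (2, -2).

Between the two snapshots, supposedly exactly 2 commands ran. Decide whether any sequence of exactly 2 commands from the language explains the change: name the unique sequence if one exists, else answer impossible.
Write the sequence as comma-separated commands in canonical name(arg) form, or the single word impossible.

start: joint angles (θ0=180°, θ1=270°, θ2=270°)
1. rotate(0, -90) → joint angles (θ0=90°, θ1=270°, θ2=270°)
2. rotate(0, -90) → joint angles (θ0=0°, θ1=270°, θ2=270°)
no rival 2-sequence matches.

rotate(0, -90), rotate(0, -90)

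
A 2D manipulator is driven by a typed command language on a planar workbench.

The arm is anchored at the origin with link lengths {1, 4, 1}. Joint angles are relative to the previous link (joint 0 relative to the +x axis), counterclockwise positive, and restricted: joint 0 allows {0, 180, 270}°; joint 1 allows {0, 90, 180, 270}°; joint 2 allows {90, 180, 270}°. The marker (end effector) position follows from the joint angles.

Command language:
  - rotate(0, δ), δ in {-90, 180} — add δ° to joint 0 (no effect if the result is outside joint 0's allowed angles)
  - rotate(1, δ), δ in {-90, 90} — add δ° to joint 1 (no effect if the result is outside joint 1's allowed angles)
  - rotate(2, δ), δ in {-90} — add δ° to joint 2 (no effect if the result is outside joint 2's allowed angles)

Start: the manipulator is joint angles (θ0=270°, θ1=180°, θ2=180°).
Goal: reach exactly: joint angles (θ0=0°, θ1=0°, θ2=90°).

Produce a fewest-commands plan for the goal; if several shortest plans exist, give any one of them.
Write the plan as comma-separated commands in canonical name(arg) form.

from: joint angles (θ0=270°, θ1=180°, θ2=180°)
step 1 (rotate(1, -90)): joint angles (θ0=270°, θ1=90°, θ2=180°)
step 2 (rotate(1, -90)): joint angles (θ0=270°, θ1=0°, θ2=180°)
step 3 (rotate(2, -90)): joint angles (θ0=270°, θ1=0°, θ2=90°)
step 4 (rotate(0, -90)): joint angles (θ0=180°, θ1=0°, θ2=90°)
step 5 (rotate(0, 180)): joint angles (θ0=0°, θ1=0°, θ2=90°)
no 4-step plan works, so 5 is optimal.

rotate(1, -90), rotate(1, -90), rotate(2, -90), rotate(0, -90), rotate(0, 180)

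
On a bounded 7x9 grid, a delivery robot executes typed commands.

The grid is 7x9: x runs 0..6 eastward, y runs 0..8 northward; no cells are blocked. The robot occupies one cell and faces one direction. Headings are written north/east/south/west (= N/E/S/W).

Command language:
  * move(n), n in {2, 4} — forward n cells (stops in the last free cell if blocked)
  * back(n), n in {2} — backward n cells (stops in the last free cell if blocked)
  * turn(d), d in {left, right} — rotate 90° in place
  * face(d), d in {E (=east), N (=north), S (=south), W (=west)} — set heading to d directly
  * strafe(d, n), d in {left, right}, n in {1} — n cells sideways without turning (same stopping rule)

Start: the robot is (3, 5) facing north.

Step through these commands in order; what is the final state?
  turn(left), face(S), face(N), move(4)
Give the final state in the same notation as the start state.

start: (3, 5) facing north
t=1 turn(left) ⇒ (3, 5) facing west
t=2 face(S) ⇒ (3, 5) facing south
t=3 face(N) ⇒ (3, 5) facing north
t=4 move(4) ⇒ (3, 8) facing north

(3, 8) facing north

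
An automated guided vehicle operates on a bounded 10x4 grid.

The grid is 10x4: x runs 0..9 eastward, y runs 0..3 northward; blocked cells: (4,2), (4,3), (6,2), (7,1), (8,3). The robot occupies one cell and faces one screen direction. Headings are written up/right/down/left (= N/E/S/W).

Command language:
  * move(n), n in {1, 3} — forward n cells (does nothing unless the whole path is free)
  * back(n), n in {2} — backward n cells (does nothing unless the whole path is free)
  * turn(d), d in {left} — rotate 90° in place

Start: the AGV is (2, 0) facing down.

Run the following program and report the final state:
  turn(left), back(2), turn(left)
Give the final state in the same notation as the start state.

(0, 0) facing up

start: (2, 0) facing down
[1] after turn(left): (2, 0) facing right
[2] after back(2): (0, 0) facing right
[3] after turn(left): (0, 0) facing up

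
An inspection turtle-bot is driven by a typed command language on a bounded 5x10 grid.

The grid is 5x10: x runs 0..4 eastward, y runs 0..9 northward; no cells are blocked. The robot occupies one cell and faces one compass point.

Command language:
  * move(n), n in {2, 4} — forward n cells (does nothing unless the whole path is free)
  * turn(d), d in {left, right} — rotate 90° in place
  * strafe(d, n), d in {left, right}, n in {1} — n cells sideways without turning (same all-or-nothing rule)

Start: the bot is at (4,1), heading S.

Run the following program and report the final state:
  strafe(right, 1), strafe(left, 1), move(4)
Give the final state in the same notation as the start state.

at (4,1), heading S

from: at (4,1), heading S
[1] after strafe(right, 1): at (3,1), heading S
[2] after strafe(left, 1): at (4,1), heading S
[3] after move(4): at (4,1), heading S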